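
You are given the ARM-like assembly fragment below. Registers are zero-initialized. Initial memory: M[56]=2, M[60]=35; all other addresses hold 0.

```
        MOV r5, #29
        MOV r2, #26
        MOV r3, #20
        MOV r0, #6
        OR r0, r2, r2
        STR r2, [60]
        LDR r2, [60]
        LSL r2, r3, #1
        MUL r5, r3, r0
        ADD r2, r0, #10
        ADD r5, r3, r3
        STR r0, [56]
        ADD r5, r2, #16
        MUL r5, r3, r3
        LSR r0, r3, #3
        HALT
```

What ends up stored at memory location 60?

26

after MOV r5, #29: r5=29
after MOV r2, #26: r2=26
after MOV r3, #20: r3=20
after MOV r0, #6: r0=6
after OR r0, r2, r2: r0=26|26=26
STR r2, [60] → M[60]=26
after LDR r2, [60]: r2=M[60]=26
after LSL r2, r3, #1: r2=20<<1=40
after MUL r5, r3, r0: r5=20*26=520
after ADD r2, r0, #10: r2=26+10=36
after ADD r5, r3, r3: r5=20+20=40
STR r0, [56] → M[56]=26
after ADD r5, r2, #16: r5=36+16=52
after MUL r5, r3, r3: r5=20*20=400
after LSR r0, r3, #3: r0=20>>3=2
halt.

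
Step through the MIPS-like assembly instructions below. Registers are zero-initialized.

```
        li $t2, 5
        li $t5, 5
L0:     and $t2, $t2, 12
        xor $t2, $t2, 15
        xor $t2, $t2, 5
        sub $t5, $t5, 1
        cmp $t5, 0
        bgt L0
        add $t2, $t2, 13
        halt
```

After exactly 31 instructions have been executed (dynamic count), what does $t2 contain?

li $t2, 5 → $t2=5
li $t5, 5 → $t5=5
and $t2, $t2, 12 → $t2=5&12=4
xor $t2, $t2, 15 → $t2=4^15=11
xor $t2, $t2, 5 → $t2=11^5=14
sub $t5, $t5, 1 → $t5=5-1=4
cmp $t5, 0  (cmp 4,0)
bgt L0: taken
and $t2, $t2, 12 → $t2=14&12=12
xor $t2, $t2, 15 → $t2=12^15=3
xor $t2, $t2, 5 → $t2=3^5=6
sub $t5, $t5, 1 → $t5=4-1=3
cmp $t5, 0  (cmp 3,0)
bgt L0: taken
and $t2, $t2, 12 → $t2=6&12=4
xor $t2, $t2, 15 → $t2=4^15=11
xor $t2, $t2, 5 → $t2=11^5=14
sub $t5, $t5, 1 → $t5=3-1=2
cmp $t5, 0  (cmp 2,0)
bgt L0: taken
and $t2, $t2, 12 → $t2=14&12=12
xor $t2, $t2, 15 → $t2=12^15=3
xor $t2, $t2, 5 → $t2=3^5=6
sub $t5, $t5, 1 → $t5=2-1=1
cmp $t5, 0  (cmp 1,0)
bgt L0: taken
and $t2, $t2, 12 → $t2=6&12=4
xor $t2, $t2, 15 → $t2=4^15=11
xor $t2, $t2, 5 → $t2=11^5=14
sub $t5, $t5, 1 → $t5=1-1=0
cmp $t5, 0  (cmp 0,0)
After step 31: $t2 = 14.

14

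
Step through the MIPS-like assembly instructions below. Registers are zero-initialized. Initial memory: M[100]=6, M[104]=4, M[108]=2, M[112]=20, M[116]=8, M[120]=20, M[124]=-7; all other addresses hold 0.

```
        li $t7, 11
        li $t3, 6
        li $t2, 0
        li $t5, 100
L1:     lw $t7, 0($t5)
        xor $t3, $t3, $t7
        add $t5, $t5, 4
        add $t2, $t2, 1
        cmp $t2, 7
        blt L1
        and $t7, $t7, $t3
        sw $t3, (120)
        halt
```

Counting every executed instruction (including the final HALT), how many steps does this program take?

li $t7, 11 → $t7=11
li $t3, 6 → $t3=6
li $t2, 0 → $t2=0
li $t5, 100 → $t5=100
lw $t7, 0($t5) → $t7=M[100]=6
xor $t3, $t3, $t7 → $t3=6^6=0
add $t5, $t5, 4 → $t5=100+4=104
add $t2, $t2, 1 → $t2=0+1=1
cmp $t2, 7  (cmp 1,7)
blt L1: taken
lw $t7, 0($t5) → $t7=M[104]=4
xor $t3, $t3, $t7 → $t3=0^4=4
add $t5, $t5, 4 → $t5=104+4=108
add $t2, $t2, 1 → $t2=1+1=2
cmp $t2, 7  (cmp 2,7)
blt L1: taken
lw $t7, 0($t5) → $t7=M[108]=2
xor $t3, $t3, $t7 → $t3=4^2=6
add $t5, $t5, 4 → $t5=108+4=112
add $t2, $t2, 1 → $t2=2+1=3
cmp $t2, 7  (cmp 3,7)
blt L1: taken
lw $t7, 0($t5) → $t7=M[112]=20
xor $t3, $t3, $t7 → $t3=6^20=18
add $t5, $t5, 4 → $t5=112+4=116
add $t2, $t2, 1 → $t2=3+1=4
cmp $t2, 7  (cmp 4,7)
blt L1: taken
lw $t7, 0($t5) → $t7=M[116]=8
xor $t3, $t3, $t7 → $t3=18^8=26
add $t5, $t5, 4 → $t5=116+4=120
add $t2, $t2, 1 → $t2=4+1=5
cmp $t2, 7  (cmp 5,7)
blt L1: taken
lw $t7, 0($t5) → $t7=M[120]=20
xor $t3, $t3, $t7 → $t3=26^20=14
add $t5, $t5, 4 → $t5=120+4=124
add $t2, $t2, 1 → $t2=5+1=6
cmp $t2, 7  (cmp 6,7)
blt L1: taken
lw $t7, 0($t5) → $t7=M[124]=-7
xor $t3, $t3, $t7 → $t3=14^(-7)=-9
add $t5, $t5, 4 → $t5=124+4=128
add $t2, $t2, 1 → $t2=6+1=7
cmp $t2, 7  (cmp 7,7)
blt L1: not taken
and $t7, $t7, $t3 → $t7=(-7)&(-9)=-15
sw $t3, (120) → M[120]=-9
halt.
Total executed instructions: 49.

49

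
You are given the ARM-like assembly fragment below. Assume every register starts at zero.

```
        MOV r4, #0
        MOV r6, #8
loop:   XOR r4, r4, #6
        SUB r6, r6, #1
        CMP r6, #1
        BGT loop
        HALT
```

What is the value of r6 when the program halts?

1

MOV r4, #0 → r4=0
MOV r6, #8 → r6=8
XOR r4, r4, #6 → r4=0^6=6
SUB r6, r6, #1 → r6=8-1=7
CMP r6, #1  (cmp 7,1)
BGT loop: taken
XOR r4, r4, #6 → r4=6^6=0
SUB r6, r6, #1 → r6=7-1=6
CMP r6, #1  (cmp 6,1)
BGT loop: taken
XOR r4, r4, #6 → r4=0^6=6
SUB r6, r6, #1 → r6=6-1=5
CMP r6, #1  (cmp 5,1)
BGT loop: taken
XOR r4, r4, #6 → r4=6^6=0
SUB r6, r6, #1 → r6=5-1=4
CMP r6, #1  (cmp 4,1)
BGT loop: taken
XOR r4, r4, #6 → r4=0^6=6
SUB r6, r6, #1 → r6=4-1=3
CMP r6, #1  (cmp 3,1)
BGT loop: taken
XOR r4, r4, #6 → r4=6^6=0
SUB r6, r6, #1 → r6=3-1=2
CMP r6, #1  (cmp 2,1)
BGT loop: taken
XOR r4, r4, #6 → r4=0^6=6
SUB r6, r6, #1 → r6=2-1=1
CMP r6, #1  (cmp 1,1)
BGT loop: not taken
halt.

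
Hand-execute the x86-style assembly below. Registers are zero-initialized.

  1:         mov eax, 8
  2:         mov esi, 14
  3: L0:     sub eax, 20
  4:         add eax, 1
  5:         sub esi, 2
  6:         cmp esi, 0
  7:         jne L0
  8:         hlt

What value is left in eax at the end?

-125

after mov eax, 8: eax=8
after mov esi, 14: esi=14
after sub eax, 20: eax=8-20=-12
after add eax, 1: eax=(-12)+1=-11
after sub esi, 2: esi=14-2=12
cmp esi, 0  (cmp 12,0)
jne L0: taken
after sub eax, 20: eax=(-11)-20=-31
after add eax, 1: eax=(-31)+1=-30
after sub esi, 2: esi=12-2=10
cmp esi, 0  (cmp 10,0)
jne L0: taken
after sub eax, 20: eax=(-30)-20=-50
after add eax, 1: eax=(-50)+1=-49
after sub esi, 2: esi=10-2=8
cmp esi, 0  (cmp 8,0)
jne L0: taken
after sub eax, 20: eax=(-49)-20=-69
after add eax, 1: eax=(-69)+1=-68
after sub esi, 2: esi=8-2=6
cmp esi, 0  (cmp 6,0)
jne L0: taken
after sub eax, 20: eax=(-68)-20=-88
after add eax, 1: eax=(-88)+1=-87
after sub esi, 2: esi=6-2=4
cmp esi, 0  (cmp 4,0)
jne L0: taken
after sub eax, 20: eax=(-87)-20=-107
after add eax, 1: eax=(-107)+1=-106
after sub esi, 2: esi=4-2=2
cmp esi, 0  (cmp 2,0)
jne L0: taken
after sub eax, 20: eax=(-106)-20=-126
after add eax, 1: eax=(-126)+1=-125
after sub esi, 2: esi=2-2=0
cmp esi, 0  (cmp 0,0)
jne L0: not taken
halt.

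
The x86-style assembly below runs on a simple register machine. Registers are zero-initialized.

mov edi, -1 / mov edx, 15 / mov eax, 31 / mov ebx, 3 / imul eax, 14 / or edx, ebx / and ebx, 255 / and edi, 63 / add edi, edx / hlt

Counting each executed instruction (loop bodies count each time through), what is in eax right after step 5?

434

after mov edi, -1: edi=-1
after mov edx, 15: edx=15
after mov eax, 31: eax=31
after mov ebx, 3: ebx=3
after imul eax, 14: eax=31*14=434
After step 5: eax = 434.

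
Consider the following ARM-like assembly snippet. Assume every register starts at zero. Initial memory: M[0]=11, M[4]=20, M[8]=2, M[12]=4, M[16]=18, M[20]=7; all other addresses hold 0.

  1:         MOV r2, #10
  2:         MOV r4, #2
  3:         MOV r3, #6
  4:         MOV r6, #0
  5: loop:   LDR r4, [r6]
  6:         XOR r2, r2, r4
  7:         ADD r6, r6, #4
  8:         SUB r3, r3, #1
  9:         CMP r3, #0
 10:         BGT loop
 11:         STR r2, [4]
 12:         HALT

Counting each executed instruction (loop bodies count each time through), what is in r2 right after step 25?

19

r2=10
r4=2
r3=6
r6=0
r4=M[0]=11
r2=10^11=1
r6=0+4=4
r3=6-1=5
CMP r3, #0  (cmp 5,0)
BGT loop: taken
r4=M[4]=20
r2=1^20=21
r6=4+4=8
r3=5-1=4
CMP r3, #0  (cmp 4,0)
BGT loop: taken
r4=M[8]=2
r2=21^2=23
r6=8+4=12
r3=4-1=3
CMP r3, #0  (cmp 3,0)
BGT loop: taken
r4=M[12]=4
r2=23^4=19
r6=12+4=16
After step 25: r2 = 19.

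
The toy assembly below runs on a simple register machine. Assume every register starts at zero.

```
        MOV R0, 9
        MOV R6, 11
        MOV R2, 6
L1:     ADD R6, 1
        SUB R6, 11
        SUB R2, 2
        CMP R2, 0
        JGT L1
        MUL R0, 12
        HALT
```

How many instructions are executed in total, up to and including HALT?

20

after MOV R0, 9: R0=9
after MOV R6, 11: R6=11
after MOV R2, 6: R2=6
after ADD R6, 1: R6=11+1=12
after SUB R6, 11: R6=12-11=1
after SUB R2, 2: R2=6-2=4
CMP R2, 0  (cmp 4,0)
JGT L1: taken
after ADD R6, 1: R6=1+1=2
after SUB R6, 11: R6=2-11=-9
after SUB R2, 2: R2=4-2=2
CMP R2, 0  (cmp 2,0)
JGT L1: taken
after ADD R6, 1: R6=(-9)+1=-8
after SUB R6, 11: R6=(-8)-11=-19
after SUB R2, 2: R2=2-2=0
CMP R2, 0  (cmp 0,0)
JGT L1: not taken
after MUL R0, 12: R0=9*12=108
halt.
Total executed instructions: 20.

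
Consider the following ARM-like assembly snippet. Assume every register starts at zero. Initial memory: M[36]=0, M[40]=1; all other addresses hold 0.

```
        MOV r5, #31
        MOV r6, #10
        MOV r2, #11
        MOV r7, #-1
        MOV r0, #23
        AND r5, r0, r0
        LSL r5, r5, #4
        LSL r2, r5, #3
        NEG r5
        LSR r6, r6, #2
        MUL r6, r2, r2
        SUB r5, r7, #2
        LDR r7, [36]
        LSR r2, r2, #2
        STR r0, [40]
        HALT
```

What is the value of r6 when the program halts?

MOV r5, #31 → r5=31
MOV r6, #10 → r6=10
MOV r2, #11 → r2=11
MOV r7, #-1 → r7=-1
MOV r0, #23 → r0=23
AND r5, r0, r0 → r5=23&23=23
LSL r5, r5, #4 → r5=23<<4=368
LSL r2, r5, #3 → r2=368<<3=2944
NEG r5 → r5=-(368)=-368
LSR r6, r6, #2 → r6=10>>2=2
MUL r6, r2, r2 → r6=2944*2944=8667136
SUB r5, r7, #2 → r5=(-1)-2=-3
LDR r7, [36] → r7=M[36]=0
LSR r2, r2, #2 → r2=2944>>2=736
STR r0, [40] → M[40]=23
halt.

8667136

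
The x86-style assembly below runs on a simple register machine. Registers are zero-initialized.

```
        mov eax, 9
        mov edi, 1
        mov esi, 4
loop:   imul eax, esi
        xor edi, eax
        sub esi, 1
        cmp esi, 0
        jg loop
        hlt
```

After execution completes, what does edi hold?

after mov eax, 9: eax=9
after mov edi, 1: edi=1
after mov esi, 4: esi=4
after imul eax, esi: eax=9*4=36
after xor edi, eax: edi=1^36=37
after sub esi, 1: esi=4-1=3
cmp esi, 0  (cmp 3,0)
jg loop: taken
after imul eax, esi: eax=36*3=108
after xor edi, eax: edi=37^108=73
after sub esi, 1: esi=3-1=2
cmp esi, 0  (cmp 2,0)
jg loop: taken
after imul eax, esi: eax=108*2=216
after xor edi, eax: edi=73^216=145
after sub esi, 1: esi=2-1=1
cmp esi, 0  (cmp 1,0)
jg loop: taken
after imul eax, esi: eax=216*1=216
after xor edi, eax: edi=145^216=73
after sub esi, 1: esi=1-1=0
cmp esi, 0  (cmp 0,0)
jg loop: not taken
halt.

73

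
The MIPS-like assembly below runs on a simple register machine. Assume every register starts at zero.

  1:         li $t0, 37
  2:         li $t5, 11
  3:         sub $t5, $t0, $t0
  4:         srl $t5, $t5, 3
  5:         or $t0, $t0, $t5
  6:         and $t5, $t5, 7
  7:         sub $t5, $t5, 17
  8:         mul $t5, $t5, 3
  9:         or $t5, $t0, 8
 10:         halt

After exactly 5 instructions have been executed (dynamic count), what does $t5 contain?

0

$t0=37
$t5=11
$t5=37-37=0
$t5=0>>3=0
$t0=37|0=37
After step 5: $t5 = 0.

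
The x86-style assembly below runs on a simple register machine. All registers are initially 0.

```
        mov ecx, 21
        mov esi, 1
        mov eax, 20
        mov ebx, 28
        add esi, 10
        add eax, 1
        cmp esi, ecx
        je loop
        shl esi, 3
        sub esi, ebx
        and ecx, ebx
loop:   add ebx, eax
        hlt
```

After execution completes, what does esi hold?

ecx=21
esi=1
eax=20
ebx=28
esi=1+10=11
eax=20+1=21
cmp esi, ecx  (cmp 11,21)
je loop: not taken
esi=11<<3=88
esi=88-28=60
ecx=21&28=20
ebx=28+21=49
halt.

60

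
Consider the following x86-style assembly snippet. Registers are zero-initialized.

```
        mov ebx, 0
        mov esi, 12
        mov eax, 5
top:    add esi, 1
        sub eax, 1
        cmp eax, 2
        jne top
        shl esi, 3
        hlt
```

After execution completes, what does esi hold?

120

after mov ebx, 0: ebx=0
after mov esi, 12: esi=12
after mov eax, 5: eax=5
after add esi, 1: esi=12+1=13
after sub eax, 1: eax=5-1=4
cmp eax, 2  (cmp 4,2)
jne top: taken
after add esi, 1: esi=13+1=14
after sub eax, 1: eax=4-1=3
cmp eax, 2  (cmp 3,2)
jne top: taken
after add esi, 1: esi=14+1=15
after sub eax, 1: eax=3-1=2
cmp eax, 2  (cmp 2,2)
jne top: not taken
after shl esi, 3: esi=15<<3=120
halt.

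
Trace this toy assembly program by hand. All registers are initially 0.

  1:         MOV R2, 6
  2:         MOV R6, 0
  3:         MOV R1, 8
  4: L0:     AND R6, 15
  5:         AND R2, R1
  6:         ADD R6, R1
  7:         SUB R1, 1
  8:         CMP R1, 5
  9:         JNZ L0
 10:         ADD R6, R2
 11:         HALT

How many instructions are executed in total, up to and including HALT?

after MOV R2, 6: R2=6
after MOV R6, 0: R6=0
after MOV R1, 8: R1=8
after AND R6, 15: R6=0&15=0
after AND R2, R1: R2=6&8=0
after ADD R6, R1: R6=0+8=8
after SUB R1, 1: R1=8-1=7
CMP R1, 5  (cmp 7,5)
JNZ L0: taken
after AND R6, 15: R6=8&15=8
after AND R2, R1: R2=0&7=0
after ADD R6, R1: R6=8+7=15
after SUB R1, 1: R1=7-1=6
CMP R1, 5  (cmp 6,5)
JNZ L0: taken
after AND R6, 15: R6=15&15=15
after AND R2, R1: R2=0&6=0
after ADD R6, R1: R6=15+6=21
after SUB R1, 1: R1=6-1=5
CMP R1, 5  (cmp 5,5)
JNZ L0: not taken
after ADD R6, R2: R6=21+0=21
halt.
Total executed instructions: 23.

23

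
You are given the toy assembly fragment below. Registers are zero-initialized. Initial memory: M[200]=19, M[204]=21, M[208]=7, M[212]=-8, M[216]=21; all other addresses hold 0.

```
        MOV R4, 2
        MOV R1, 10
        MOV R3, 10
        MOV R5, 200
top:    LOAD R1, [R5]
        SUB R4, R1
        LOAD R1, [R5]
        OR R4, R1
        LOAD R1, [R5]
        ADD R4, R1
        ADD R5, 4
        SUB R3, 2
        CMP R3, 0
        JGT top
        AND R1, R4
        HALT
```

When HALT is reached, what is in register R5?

R4=2
R1=10
R3=10
R5=200
R1=M[200]=19
R4=2-19=-17
R1=M[200]=19
R4=(-17)|19=-1
R1=M[200]=19
R4=(-1)+19=18
R5=200+4=204
R3=10-2=8
CMP R3, 0  (cmp 8,0)
JGT top: taken
R1=M[204]=21
R4=18-21=-3
R1=M[204]=21
R4=(-3)|21=-3
R1=M[204]=21
R4=(-3)+21=18
R5=204+4=208
R3=8-2=6
CMP R3, 0  (cmp 6,0)
JGT top: taken
R1=M[208]=7
R4=18-7=11
R1=M[208]=7
R4=11|7=15
R1=M[208]=7
R4=15+7=22
R5=208+4=212
R3=6-2=4
CMP R3, 0  (cmp 4,0)
JGT top: taken
R1=M[212]=-8
R4=22-(-8)=30
R1=M[212]=-8
R4=30|(-8)=-2
R1=M[212]=-8
R4=(-2)+(-8)=-10
R5=212+4=216
R3=4-2=2
CMP R3, 0  (cmp 2,0)
JGT top: taken
R1=M[216]=21
R4=(-10)-21=-31
R1=M[216]=21
R4=(-31)|21=-11
R1=M[216]=21
R4=(-11)+21=10
R5=216+4=220
R3=2-2=0
CMP R3, 0  (cmp 0,0)
JGT top: not taken
R1=21&10=0
halt.

220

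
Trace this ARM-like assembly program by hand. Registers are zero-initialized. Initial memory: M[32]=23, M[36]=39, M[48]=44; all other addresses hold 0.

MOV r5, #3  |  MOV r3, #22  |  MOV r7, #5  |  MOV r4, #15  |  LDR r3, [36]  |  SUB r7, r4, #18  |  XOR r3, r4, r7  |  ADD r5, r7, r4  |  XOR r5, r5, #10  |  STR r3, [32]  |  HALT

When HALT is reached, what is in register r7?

-3

r5=3
r3=22
r7=5
r4=15
r3=M[36]=39
r7=15-18=-3
r3=15^(-3)=-14
r5=(-3)+15=12
r5=12^10=6
STR r3, [32] → M[32]=-14
halt.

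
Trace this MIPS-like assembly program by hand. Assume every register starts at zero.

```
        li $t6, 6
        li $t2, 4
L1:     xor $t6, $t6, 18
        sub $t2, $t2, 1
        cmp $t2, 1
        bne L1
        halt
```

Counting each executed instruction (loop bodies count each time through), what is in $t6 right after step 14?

$t6=6
$t2=4
$t6=6^18=20
$t2=4-1=3
cmp $t2, 1  (cmp 3,1)
bne L1: taken
$t6=20^18=6
$t2=3-1=2
cmp $t2, 1  (cmp 2,1)
bne L1: taken
$t6=6^18=20
$t2=2-1=1
cmp $t2, 1  (cmp 1,1)
bne L1: not taken
After step 14: $t6 = 20.

20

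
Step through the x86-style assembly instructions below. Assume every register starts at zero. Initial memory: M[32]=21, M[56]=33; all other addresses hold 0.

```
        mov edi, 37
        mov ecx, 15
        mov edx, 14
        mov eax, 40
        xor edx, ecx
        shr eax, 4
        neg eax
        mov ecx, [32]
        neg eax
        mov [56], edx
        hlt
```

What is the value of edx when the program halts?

edi=37
ecx=15
edx=14
eax=40
edx=14^15=1
eax=40>>4=2
eax=-(2)=-2
ecx=M[32]=21
eax=-(-2)=2
mov [56], edx → M[56]=1
halt.

1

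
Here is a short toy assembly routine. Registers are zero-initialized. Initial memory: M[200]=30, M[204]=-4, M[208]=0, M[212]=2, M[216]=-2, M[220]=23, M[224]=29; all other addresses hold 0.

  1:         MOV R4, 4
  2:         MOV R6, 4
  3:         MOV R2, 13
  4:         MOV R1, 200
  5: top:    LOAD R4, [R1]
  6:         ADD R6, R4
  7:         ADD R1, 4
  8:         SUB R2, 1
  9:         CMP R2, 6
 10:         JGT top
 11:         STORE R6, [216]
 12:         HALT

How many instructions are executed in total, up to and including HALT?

48

after MOV R4, 4: R4=4
after MOV R6, 4: R6=4
after MOV R2, 13: R2=13
after MOV R1, 200: R1=200
after LOAD R4, [R1]: R4=M[200]=30
after ADD R6, R4: R6=4+30=34
after ADD R1, 4: R1=200+4=204
after SUB R2, 1: R2=13-1=12
CMP R2, 6  (cmp 12,6)
JGT top: taken
after LOAD R4, [R1]: R4=M[204]=-4
after ADD R6, R4: R6=34+(-4)=30
after ADD R1, 4: R1=204+4=208
after SUB R2, 1: R2=12-1=11
CMP R2, 6  (cmp 11,6)
JGT top: taken
after LOAD R4, [R1]: R4=M[208]=0
after ADD R6, R4: R6=30+0=30
after ADD R1, 4: R1=208+4=212
after SUB R2, 1: R2=11-1=10
CMP R2, 6  (cmp 10,6)
JGT top: taken
after LOAD R4, [R1]: R4=M[212]=2
after ADD R6, R4: R6=30+2=32
after ADD R1, 4: R1=212+4=216
after SUB R2, 1: R2=10-1=9
CMP R2, 6  (cmp 9,6)
JGT top: taken
after LOAD R4, [R1]: R4=M[216]=-2
after ADD R6, R4: R6=32+(-2)=30
after ADD R1, 4: R1=216+4=220
after SUB R2, 1: R2=9-1=8
CMP R2, 6  (cmp 8,6)
JGT top: taken
after LOAD R4, [R1]: R4=M[220]=23
after ADD R6, R4: R6=30+23=53
after ADD R1, 4: R1=220+4=224
after SUB R2, 1: R2=8-1=7
CMP R2, 6  (cmp 7,6)
JGT top: taken
after LOAD R4, [R1]: R4=M[224]=29
after ADD R6, R4: R6=53+29=82
after ADD R1, 4: R1=224+4=228
after SUB R2, 1: R2=7-1=6
CMP R2, 6  (cmp 6,6)
JGT top: not taken
STORE R6, [216] → M[216]=82
halt.
Total executed instructions: 48.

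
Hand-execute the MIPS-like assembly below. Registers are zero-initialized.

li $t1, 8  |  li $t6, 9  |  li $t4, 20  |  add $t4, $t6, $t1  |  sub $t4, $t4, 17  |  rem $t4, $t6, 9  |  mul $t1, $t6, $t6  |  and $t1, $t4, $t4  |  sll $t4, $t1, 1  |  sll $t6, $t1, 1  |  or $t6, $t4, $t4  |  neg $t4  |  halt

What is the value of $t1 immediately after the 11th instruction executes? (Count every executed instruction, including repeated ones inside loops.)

li $t1, 8 → $t1=8
li $t6, 9 → $t6=9
li $t4, 20 → $t4=20
add $t4, $t6, $t1 → $t4=9+8=17
sub $t4, $t4, 17 → $t4=17-17=0
rem $t4, $t6, 9 → $t4=9%9=0
mul $t1, $t6, $t6 → $t1=9*9=81
and $t1, $t4, $t4 → $t1=0&0=0
sll $t4, $t1, 1 → $t4=0<<1=0
sll $t6, $t1, 1 → $t6=0<<1=0
or $t6, $t4, $t4 → $t6=0|0=0
After step 11: $t1 = 0.

0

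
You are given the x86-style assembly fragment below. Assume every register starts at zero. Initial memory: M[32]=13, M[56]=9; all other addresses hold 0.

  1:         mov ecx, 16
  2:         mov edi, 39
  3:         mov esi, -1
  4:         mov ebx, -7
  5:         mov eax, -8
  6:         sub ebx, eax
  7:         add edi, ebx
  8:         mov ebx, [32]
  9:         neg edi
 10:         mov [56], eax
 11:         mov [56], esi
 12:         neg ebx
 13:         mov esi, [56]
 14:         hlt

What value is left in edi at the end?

-40

ecx=16
edi=39
esi=-1
ebx=-7
eax=-8
ebx=(-7)-(-8)=1
edi=39+1=40
ebx=M[32]=13
edi=-(40)=-40
mov [56], eax → M[56]=-8
mov [56], esi → M[56]=-1
ebx=-(13)=-13
esi=M[56]=-1
halt.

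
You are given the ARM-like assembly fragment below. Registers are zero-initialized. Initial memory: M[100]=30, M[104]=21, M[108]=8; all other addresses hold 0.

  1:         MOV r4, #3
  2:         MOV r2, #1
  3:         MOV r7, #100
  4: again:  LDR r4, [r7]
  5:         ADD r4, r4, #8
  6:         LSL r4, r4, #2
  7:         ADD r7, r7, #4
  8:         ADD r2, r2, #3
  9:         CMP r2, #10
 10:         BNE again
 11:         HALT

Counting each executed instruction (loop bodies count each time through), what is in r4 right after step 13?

116

after MOV r4, #3: r4=3
after MOV r2, #1: r2=1
after MOV r7, #100: r7=100
after LDR r4, [r7]: r4=M[100]=30
after ADD r4, r4, #8: r4=30+8=38
after LSL r4, r4, #2: r4=38<<2=152
after ADD r7, r7, #4: r7=100+4=104
after ADD r2, r2, #3: r2=1+3=4
CMP r2, #10  (cmp 4,10)
BNE again: taken
after LDR r4, [r7]: r4=M[104]=21
after ADD r4, r4, #8: r4=21+8=29
after LSL r4, r4, #2: r4=29<<2=116
After step 13: r4 = 116.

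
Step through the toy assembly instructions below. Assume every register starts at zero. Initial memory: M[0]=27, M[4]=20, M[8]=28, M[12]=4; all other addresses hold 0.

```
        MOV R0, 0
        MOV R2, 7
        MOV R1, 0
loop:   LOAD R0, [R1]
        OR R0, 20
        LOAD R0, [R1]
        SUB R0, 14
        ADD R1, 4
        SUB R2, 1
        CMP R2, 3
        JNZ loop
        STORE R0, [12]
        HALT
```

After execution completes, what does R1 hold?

16

MOV R0, 0 → R0=0
MOV R2, 7 → R2=7
MOV R1, 0 → R1=0
LOAD R0, [R1] → R0=M[0]=27
OR R0, 20 → R0=27|20=31
LOAD R0, [R1] → R0=M[0]=27
SUB R0, 14 → R0=27-14=13
ADD R1, 4 → R1=0+4=4
SUB R2, 1 → R2=7-1=6
CMP R2, 3  (cmp 6,3)
JNZ loop: taken
LOAD R0, [R1] → R0=M[4]=20
OR R0, 20 → R0=20|20=20
LOAD R0, [R1] → R0=M[4]=20
SUB R0, 14 → R0=20-14=6
ADD R1, 4 → R1=4+4=8
SUB R2, 1 → R2=6-1=5
CMP R2, 3  (cmp 5,3)
JNZ loop: taken
LOAD R0, [R1] → R0=M[8]=28
OR R0, 20 → R0=28|20=28
LOAD R0, [R1] → R0=M[8]=28
SUB R0, 14 → R0=28-14=14
ADD R1, 4 → R1=8+4=12
SUB R2, 1 → R2=5-1=4
CMP R2, 3  (cmp 4,3)
JNZ loop: taken
LOAD R0, [R1] → R0=M[12]=4
OR R0, 20 → R0=4|20=20
LOAD R0, [R1] → R0=M[12]=4
SUB R0, 14 → R0=4-14=-10
ADD R1, 4 → R1=12+4=16
SUB R2, 1 → R2=4-1=3
CMP R2, 3  (cmp 3,3)
JNZ loop: not taken
STORE R0, [12] → M[12]=-10
halt.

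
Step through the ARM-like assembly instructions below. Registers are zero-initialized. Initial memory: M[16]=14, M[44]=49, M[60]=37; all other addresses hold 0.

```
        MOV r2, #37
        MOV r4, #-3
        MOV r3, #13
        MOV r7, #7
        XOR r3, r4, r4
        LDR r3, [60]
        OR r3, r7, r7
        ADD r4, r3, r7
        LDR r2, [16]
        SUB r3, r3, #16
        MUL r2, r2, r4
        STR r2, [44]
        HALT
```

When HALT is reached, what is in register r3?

-9

r2=37
r4=-3
r3=13
r7=7
r3=(-3)^(-3)=0
r3=M[60]=37
r3=7|7=7
r4=7+7=14
r2=M[16]=14
r3=7-16=-9
r2=14*14=196
STR r2, [44] → M[44]=196
halt.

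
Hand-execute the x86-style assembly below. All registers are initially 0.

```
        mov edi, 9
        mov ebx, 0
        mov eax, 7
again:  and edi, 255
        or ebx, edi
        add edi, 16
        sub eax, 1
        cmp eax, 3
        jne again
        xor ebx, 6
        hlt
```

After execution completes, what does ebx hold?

63

mov edi, 9 → edi=9
mov ebx, 0 → ebx=0
mov eax, 7 → eax=7
and edi, 255 → edi=9&255=9
or ebx, edi → ebx=0|9=9
add edi, 16 → edi=9+16=25
sub eax, 1 → eax=7-1=6
cmp eax, 3  (cmp 6,3)
jne again: taken
and edi, 255 → edi=25&255=25
or ebx, edi → ebx=9|25=25
add edi, 16 → edi=25+16=41
sub eax, 1 → eax=6-1=5
cmp eax, 3  (cmp 5,3)
jne again: taken
and edi, 255 → edi=41&255=41
or ebx, edi → ebx=25|41=57
add edi, 16 → edi=41+16=57
sub eax, 1 → eax=5-1=4
cmp eax, 3  (cmp 4,3)
jne again: taken
and edi, 255 → edi=57&255=57
or ebx, edi → ebx=57|57=57
add edi, 16 → edi=57+16=73
sub eax, 1 → eax=4-1=3
cmp eax, 3  (cmp 3,3)
jne again: not taken
xor ebx, 6 → ebx=57^6=63
halt.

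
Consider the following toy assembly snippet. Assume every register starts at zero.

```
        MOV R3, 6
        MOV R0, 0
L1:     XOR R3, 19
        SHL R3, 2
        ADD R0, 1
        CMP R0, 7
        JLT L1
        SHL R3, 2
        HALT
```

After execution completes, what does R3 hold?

after MOV R3, 6: R3=6
after MOV R0, 0: R0=0
after XOR R3, 19: R3=6^19=21
after SHL R3, 2: R3=21<<2=84
after ADD R0, 1: R0=0+1=1
CMP R0, 7  (cmp 1,7)
JLT L1: taken
after XOR R3, 19: R3=84^19=71
after SHL R3, 2: R3=71<<2=284
after ADD R0, 1: R0=1+1=2
CMP R0, 7  (cmp 2,7)
JLT L1: taken
after XOR R3, 19: R3=284^19=271
after SHL R3, 2: R3=271<<2=1084
after ADD R0, 1: R0=2+1=3
CMP R0, 7  (cmp 3,7)
JLT L1: taken
after XOR R3, 19: R3=1084^19=1071
after SHL R3, 2: R3=1071<<2=4284
after ADD R0, 1: R0=3+1=4
CMP R0, 7  (cmp 4,7)
JLT L1: taken
after XOR R3, 19: R3=4284^19=4271
after SHL R3, 2: R3=4271<<2=17084
after ADD R0, 1: R0=4+1=5
CMP R0, 7  (cmp 5,7)
JLT L1: taken
after XOR R3, 19: R3=17084^19=17071
after SHL R3, 2: R3=17071<<2=68284
after ADD R0, 1: R0=5+1=6
CMP R0, 7  (cmp 6,7)
JLT L1: taken
after XOR R3, 19: R3=68284^19=68271
after SHL R3, 2: R3=68271<<2=273084
after ADD R0, 1: R0=6+1=7
CMP R0, 7  (cmp 7,7)
JLT L1: not taken
after SHL R3, 2: R3=273084<<2=1092336
halt.

1092336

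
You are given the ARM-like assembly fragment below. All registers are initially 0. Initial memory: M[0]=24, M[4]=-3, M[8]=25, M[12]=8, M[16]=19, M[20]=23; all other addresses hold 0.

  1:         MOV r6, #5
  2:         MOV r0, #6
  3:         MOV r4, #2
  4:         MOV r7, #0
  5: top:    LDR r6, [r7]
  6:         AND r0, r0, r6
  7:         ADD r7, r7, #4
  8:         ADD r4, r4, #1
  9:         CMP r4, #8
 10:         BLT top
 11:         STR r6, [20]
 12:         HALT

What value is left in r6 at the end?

23

MOV r6, #5 → r6=5
MOV r0, #6 → r0=6
MOV r4, #2 → r4=2
MOV r7, #0 → r7=0
LDR r6, [r7] → r6=M[0]=24
AND r0, r0, r6 → r0=6&24=0
ADD r7, r7, #4 → r7=0+4=4
ADD r4, r4, #1 → r4=2+1=3
CMP r4, #8  (cmp 3,8)
BLT top: taken
LDR r6, [r7] → r6=M[4]=-3
AND r0, r0, r6 → r0=0&(-3)=0
ADD r7, r7, #4 → r7=4+4=8
ADD r4, r4, #1 → r4=3+1=4
CMP r4, #8  (cmp 4,8)
BLT top: taken
LDR r6, [r7] → r6=M[8]=25
AND r0, r0, r6 → r0=0&25=0
ADD r7, r7, #4 → r7=8+4=12
ADD r4, r4, #1 → r4=4+1=5
CMP r4, #8  (cmp 5,8)
BLT top: taken
LDR r6, [r7] → r6=M[12]=8
AND r0, r0, r6 → r0=0&8=0
ADD r7, r7, #4 → r7=12+4=16
ADD r4, r4, #1 → r4=5+1=6
CMP r4, #8  (cmp 6,8)
BLT top: taken
LDR r6, [r7] → r6=M[16]=19
AND r0, r0, r6 → r0=0&19=0
ADD r7, r7, #4 → r7=16+4=20
ADD r4, r4, #1 → r4=6+1=7
CMP r4, #8  (cmp 7,8)
BLT top: taken
LDR r6, [r7] → r6=M[20]=23
AND r0, r0, r6 → r0=0&23=0
ADD r7, r7, #4 → r7=20+4=24
ADD r4, r4, #1 → r4=7+1=8
CMP r4, #8  (cmp 8,8)
BLT top: not taken
STR r6, [20] → M[20]=23
halt.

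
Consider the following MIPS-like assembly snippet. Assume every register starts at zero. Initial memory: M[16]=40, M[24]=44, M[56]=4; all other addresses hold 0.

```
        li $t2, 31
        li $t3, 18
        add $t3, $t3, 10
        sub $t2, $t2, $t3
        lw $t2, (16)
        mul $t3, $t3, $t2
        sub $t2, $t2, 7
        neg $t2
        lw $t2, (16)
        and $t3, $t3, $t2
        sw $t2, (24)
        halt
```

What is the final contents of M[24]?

40

after li $t2, 31: $t2=31
after li $t3, 18: $t3=18
after add $t3, $t3, 10: $t3=18+10=28
after sub $t2, $t2, $t3: $t2=31-28=3
after lw $t2, (16): $t2=M[16]=40
after mul $t3, $t3, $t2: $t3=28*40=1120
after sub $t2, $t2, 7: $t2=40-7=33
after neg $t2: $t2=-(33)=-33
after lw $t2, (16): $t2=M[16]=40
after and $t3, $t3, $t2: $t3=1120&40=32
sw $t2, (24) → M[24]=40
halt.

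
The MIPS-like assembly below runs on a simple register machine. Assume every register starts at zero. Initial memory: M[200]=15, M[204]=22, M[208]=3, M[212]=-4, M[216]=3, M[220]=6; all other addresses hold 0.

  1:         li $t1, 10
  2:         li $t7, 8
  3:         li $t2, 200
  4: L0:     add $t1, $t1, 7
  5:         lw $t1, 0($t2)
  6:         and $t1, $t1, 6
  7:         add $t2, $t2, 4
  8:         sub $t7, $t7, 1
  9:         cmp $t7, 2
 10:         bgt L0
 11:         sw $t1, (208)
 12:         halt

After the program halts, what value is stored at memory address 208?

li $t1, 10 → $t1=10
li $t7, 8 → $t7=8
li $t2, 200 → $t2=200
add $t1, $t1, 7 → $t1=10+7=17
lw $t1, 0($t2) → $t1=M[200]=15
and $t1, $t1, 6 → $t1=15&6=6
add $t2, $t2, 4 → $t2=200+4=204
sub $t7, $t7, 1 → $t7=8-1=7
cmp $t7, 2  (cmp 7,2)
bgt L0: taken
add $t1, $t1, 7 → $t1=6+7=13
lw $t1, 0($t2) → $t1=M[204]=22
and $t1, $t1, 6 → $t1=22&6=6
add $t2, $t2, 4 → $t2=204+4=208
sub $t7, $t7, 1 → $t7=7-1=6
cmp $t7, 2  (cmp 6,2)
bgt L0: taken
add $t1, $t1, 7 → $t1=6+7=13
lw $t1, 0($t2) → $t1=M[208]=3
and $t1, $t1, 6 → $t1=3&6=2
add $t2, $t2, 4 → $t2=208+4=212
sub $t7, $t7, 1 → $t7=6-1=5
cmp $t7, 2  (cmp 5,2)
bgt L0: taken
add $t1, $t1, 7 → $t1=2+7=9
lw $t1, 0($t2) → $t1=M[212]=-4
and $t1, $t1, 6 → $t1=(-4)&6=4
add $t2, $t2, 4 → $t2=212+4=216
sub $t7, $t7, 1 → $t7=5-1=4
cmp $t7, 2  (cmp 4,2)
bgt L0: taken
add $t1, $t1, 7 → $t1=4+7=11
lw $t1, 0($t2) → $t1=M[216]=3
and $t1, $t1, 6 → $t1=3&6=2
add $t2, $t2, 4 → $t2=216+4=220
sub $t7, $t7, 1 → $t7=4-1=3
cmp $t7, 2  (cmp 3,2)
bgt L0: taken
add $t1, $t1, 7 → $t1=2+7=9
lw $t1, 0($t2) → $t1=M[220]=6
and $t1, $t1, 6 → $t1=6&6=6
add $t2, $t2, 4 → $t2=220+4=224
sub $t7, $t7, 1 → $t7=3-1=2
cmp $t7, 2  (cmp 2,2)
bgt L0: not taken
sw $t1, (208) → M[208]=6
halt.

6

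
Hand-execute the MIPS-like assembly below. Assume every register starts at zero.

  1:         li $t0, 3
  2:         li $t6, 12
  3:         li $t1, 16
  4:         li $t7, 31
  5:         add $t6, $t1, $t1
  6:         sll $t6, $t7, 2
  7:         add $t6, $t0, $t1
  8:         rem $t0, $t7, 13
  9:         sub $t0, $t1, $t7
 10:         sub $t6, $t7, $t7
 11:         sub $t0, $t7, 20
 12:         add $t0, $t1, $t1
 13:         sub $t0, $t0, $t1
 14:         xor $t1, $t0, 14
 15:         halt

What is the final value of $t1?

30

$t0=3
$t6=12
$t1=16
$t7=31
$t6=16+16=32
$t6=31<<2=124
$t6=3+16=19
$t0=31%13=5
$t0=16-31=-15
$t6=31-31=0
$t0=31-20=11
$t0=16+16=32
$t0=32-16=16
$t1=16^14=30
halt.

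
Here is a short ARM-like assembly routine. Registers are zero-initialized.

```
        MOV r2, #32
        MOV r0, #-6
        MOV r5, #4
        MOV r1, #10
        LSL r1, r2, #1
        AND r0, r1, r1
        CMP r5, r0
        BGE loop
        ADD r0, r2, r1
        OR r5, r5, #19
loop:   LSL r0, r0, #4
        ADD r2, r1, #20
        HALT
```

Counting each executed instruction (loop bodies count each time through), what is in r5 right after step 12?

r2=32
r0=-6
r5=4
r1=10
r1=32<<1=64
r0=64&64=64
CMP r5, r0  (cmp 4,64)
BGE loop: not taken
r0=32+64=96
r5=4|19=23
r0=96<<4=1536
r2=64+20=84
After step 12: r5 = 23.

23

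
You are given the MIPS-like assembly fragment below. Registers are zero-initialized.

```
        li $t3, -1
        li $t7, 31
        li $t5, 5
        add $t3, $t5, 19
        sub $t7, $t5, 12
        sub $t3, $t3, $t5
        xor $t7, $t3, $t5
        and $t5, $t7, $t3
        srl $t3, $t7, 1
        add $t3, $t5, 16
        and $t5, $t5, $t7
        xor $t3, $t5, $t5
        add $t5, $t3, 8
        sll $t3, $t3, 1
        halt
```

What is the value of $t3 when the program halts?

0

after li $t3, -1: $t3=-1
after li $t7, 31: $t7=31
after li $t5, 5: $t5=5
after add $t3, $t5, 19: $t3=5+19=24
after sub $t7, $t5, 12: $t7=5-12=-7
after sub $t3, $t3, $t5: $t3=24-5=19
after xor $t7, $t3, $t5: $t7=19^5=22
after and $t5, $t7, $t3: $t5=22&19=18
after srl $t3, $t7, 1: $t3=22>>1=11
after add $t3, $t5, 16: $t3=18+16=34
after and $t5, $t5, $t7: $t5=18&22=18
after xor $t3, $t5, $t5: $t3=18^18=0
after add $t5, $t3, 8: $t5=0+8=8
after sll $t3, $t3, 1: $t3=0<<1=0
halt.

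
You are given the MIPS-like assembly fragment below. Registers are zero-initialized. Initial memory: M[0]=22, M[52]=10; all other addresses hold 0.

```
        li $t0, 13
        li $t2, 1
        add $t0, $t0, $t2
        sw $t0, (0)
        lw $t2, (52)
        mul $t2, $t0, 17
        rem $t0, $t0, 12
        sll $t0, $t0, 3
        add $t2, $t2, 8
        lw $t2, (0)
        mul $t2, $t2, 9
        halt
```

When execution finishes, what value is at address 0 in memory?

li $t0, 13 → $t0=13
li $t2, 1 → $t2=1
add $t0, $t0, $t2 → $t0=13+1=14
sw $t0, (0) → M[0]=14
lw $t2, (52) → $t2=M[52]=10
mul $t2, $t0, 17 → $t2=14*17=238
rem $t0, $t0, 12 → $t0=14%12=2
sll $t0, $t0, 3 → $t0=2<<3=16
add $t2, $t2, 8 → $t2=238+8=246
lw $t2, (0) → $t2=M[0]=14
mul $t2, $t2, 9 → $t2=14*9=126
halt.

14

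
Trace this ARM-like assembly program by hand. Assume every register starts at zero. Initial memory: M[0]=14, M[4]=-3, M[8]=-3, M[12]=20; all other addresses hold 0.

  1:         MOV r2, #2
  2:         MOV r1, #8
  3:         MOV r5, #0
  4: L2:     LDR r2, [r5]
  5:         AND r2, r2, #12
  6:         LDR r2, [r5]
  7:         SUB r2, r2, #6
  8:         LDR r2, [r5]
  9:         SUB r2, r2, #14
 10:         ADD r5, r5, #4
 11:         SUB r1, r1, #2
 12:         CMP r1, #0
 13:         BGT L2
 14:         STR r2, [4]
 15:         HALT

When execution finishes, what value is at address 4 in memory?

6

r2=2
r1=8
r5=0
r2=M[0]=14
r2=14&12=12
r2=M[0]=14
r2=14-6=8
r2=M[0]=14
r2=14-14=0
r5=0+4=4
r1=8-2=6
CMP r1, #0  (cmp 6,0)
BGT L2: taken
r2=M[4]=-3
r2=(-3)&12=12
r2=M[4]=-3
r2=(-3)-6=-9
r2=M[4]=-3
r2=(-3)-14=-17
r5=4+4=8
r1=6-2=4
CMP r1, #0  (cmp 4,0)
BGT L2: taken
r2=M[8]=-3
r2=(-3)&12=12
r2=M[8]=-3
r2=(-3)-6=-9
r2=M[8]=-3
r2=(-3)-14=-17
r5=8+4=12
r1=4-2=2
CMP r1, #0  (cmp 2,0)
BGT L2: taken
r2=M[12]=20
r2=20&12=4
r2=M[12]=20
r2=20-6=14
r2=M[12]=20
r2=20-14=6
r5=12+4=16
r1=2-2=0
CMP r1, #0  (cmp 0,0)
BGT L2: not taken
STR r2, [4] → M[4]=6
halt.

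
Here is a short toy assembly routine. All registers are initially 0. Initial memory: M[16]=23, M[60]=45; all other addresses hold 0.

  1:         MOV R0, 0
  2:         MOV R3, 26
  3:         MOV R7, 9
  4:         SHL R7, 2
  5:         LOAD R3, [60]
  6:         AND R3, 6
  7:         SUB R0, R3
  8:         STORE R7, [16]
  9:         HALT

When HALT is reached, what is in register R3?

4

after MOV R0, 0: R0=0
after MOV R3, 26: R3=26
after MOV R7, 9: R7=9
after SHL R7, 2: R7=9<<2=36
after LOAD R3, [60]: R3=M[60]=45
after AND R3, 6: R3=45&6=4
after SUB R0, R3: R0=0-4=-4
STORE R7, [16] → M[16]=36
halt.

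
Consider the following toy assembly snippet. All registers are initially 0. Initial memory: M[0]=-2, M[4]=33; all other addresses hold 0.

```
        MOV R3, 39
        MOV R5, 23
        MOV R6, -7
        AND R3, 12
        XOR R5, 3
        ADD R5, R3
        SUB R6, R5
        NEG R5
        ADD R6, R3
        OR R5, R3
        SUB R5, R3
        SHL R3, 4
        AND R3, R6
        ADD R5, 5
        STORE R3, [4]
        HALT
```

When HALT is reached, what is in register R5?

R3=39
R5=23
R6=-7
R3=39&12=4
R5=23^3=20
R5=20+4=24
R6=(-7)-24=-31
R5=-(24)=-24
R6=(-31)+4=-27
R5=(-24)|4=-20
R5=(-20)-4=-24
R3=4<<4=64
R3=64&(-27)=64
R5=(-24)+5=-19
STORE R3, [4] → M[4]=64
halt.

-19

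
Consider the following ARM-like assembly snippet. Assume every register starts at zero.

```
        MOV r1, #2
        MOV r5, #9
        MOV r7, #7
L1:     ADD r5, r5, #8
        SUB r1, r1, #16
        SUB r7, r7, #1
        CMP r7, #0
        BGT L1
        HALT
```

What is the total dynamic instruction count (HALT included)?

39

MOV r1, #2 → r1=2
MOV r5, #9 → r5=9
MOV r7, #7 → r7=7
ADD r5, r5, #8 → r5=9+8=17
SUB r1, r1, #16 → r1=2-16=-14
SUB r7, r7, #1 → r7=7-1=6
CMP r7, #0  (cmp 6,0)
BGT L1: taken
ADD r5, r5, #8 → r5=17+8=25
SUB r1, r1, #16 → r1=(-14)-16=-30
SUB r7, r7, #1 → r7=6-1=5
CMP r7, #0  (cmp 5,0)
BGT L1: taken
ADD r5, r5, #8 → r5=25+8=33
SUB r1, r1, #16 → r1=(-30)-16=-46
SUB r7, r7, #1 → r7=5-1=4
CMP r7, #0  (cmp 4,0)
BGT L1: taken
ADD r5, r5, #8 → r5=33+8=41
SUB r1, r1, #16 → r1=(-46)-16=-62
SUB r7, r7, #1 → r7=4-1=3
CMP r7, #0  (cmp 3,0)
BGT L1: taken
ADD r5, r5, #8 → r5=41+8=49
SUB r1, r1, #16 → r1=(-62)-16=-78
SUB r7, r7, #1 → r7=3-1=2
CMP r7, #0  (cmp 2,0)
BGT L1: taken
ADD r5, r5, #8 → r5=49+8=57
SUB r1, r1, #16 → r1=(-78)-16=-94
SUB r7, r7, #1 → r7=2-1=1
CMP r7, #0  (cmp 1,0)
BGT L1: taken
ADD r5, r5, #8 → r5=57+8=65
SUB r1, r1, #16 → r1=(-94)-16=-110
SUB r7, r7, #1 → r7=1-1=0
CMP r7, #0  (cmp 0,0)
BGT L1: not taken
halt.
Total executed instructions: 39.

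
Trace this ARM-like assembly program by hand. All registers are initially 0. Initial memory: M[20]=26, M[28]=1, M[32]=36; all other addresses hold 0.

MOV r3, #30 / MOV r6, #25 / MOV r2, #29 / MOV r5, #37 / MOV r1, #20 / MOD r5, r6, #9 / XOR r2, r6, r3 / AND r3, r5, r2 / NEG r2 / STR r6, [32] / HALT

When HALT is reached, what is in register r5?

7

r3=30
r6=25
r2=29
r5=37
r1=20
r5=25%9=7
r2=25^30=7
r3=7&7=7
r2=-(7)=-7
STR r6, [32] → M[32]=25
halt.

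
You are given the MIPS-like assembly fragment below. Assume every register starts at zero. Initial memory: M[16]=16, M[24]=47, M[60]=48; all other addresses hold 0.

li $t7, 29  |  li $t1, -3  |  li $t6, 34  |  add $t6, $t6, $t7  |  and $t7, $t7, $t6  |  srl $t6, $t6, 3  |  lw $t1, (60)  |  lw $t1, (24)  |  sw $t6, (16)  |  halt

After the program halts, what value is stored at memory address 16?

7

after li $t7, 29: $t7=29
after li $t1, -3: $t1=-3
after li $t6, 34: $t6=34
after add $t6, $t6, $t7: $t6=34+29=63
after and $t7, $t7, $t6: $t7=29&63=29
after srl $t6, $t6, 3: $t6=63>>3=7
after lw $t1, (60): $t1=M[60]=48
after lw $t1, (24): $t1=M[24]=47
sw $t6, (16) → M[16]=7
halt.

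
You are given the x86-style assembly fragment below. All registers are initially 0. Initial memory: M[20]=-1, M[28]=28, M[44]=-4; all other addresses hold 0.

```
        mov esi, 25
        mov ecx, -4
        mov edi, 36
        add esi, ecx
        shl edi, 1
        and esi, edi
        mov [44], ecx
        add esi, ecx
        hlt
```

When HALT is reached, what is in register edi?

72

after mov esi, 25: esi=25
after mov ecx, -4: ecx=-4
after mov edi, 36: edi=36
after add esi, ecx: esi=25+(-4)=21
after shl edi, 1: edi=36<<1=72
after and esi, edi: esi=21&72=0
mov [44], ecx → M[44]=-4
after add esi, ecx: esi=0+(-4)=-4
halt.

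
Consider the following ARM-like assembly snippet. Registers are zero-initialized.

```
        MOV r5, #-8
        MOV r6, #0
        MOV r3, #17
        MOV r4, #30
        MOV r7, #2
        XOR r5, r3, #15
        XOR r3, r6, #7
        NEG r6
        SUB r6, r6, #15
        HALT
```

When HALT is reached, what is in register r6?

MOV r5, #-8 → r5=-8
MOV r6, #0 → r6=0
MOV r3, #17 → r3=17
MOV r4, #30 → r4=30
MOV r7, #2 → r7=2
XOR r5, r3, #15 → r5=17^15=30
XOR r3, r6, #7 → r3=0^7=7
NEG r6 → r6=-(0)=0
SUB r6, r6, #15 → r6=0-15=-15
halt.

-15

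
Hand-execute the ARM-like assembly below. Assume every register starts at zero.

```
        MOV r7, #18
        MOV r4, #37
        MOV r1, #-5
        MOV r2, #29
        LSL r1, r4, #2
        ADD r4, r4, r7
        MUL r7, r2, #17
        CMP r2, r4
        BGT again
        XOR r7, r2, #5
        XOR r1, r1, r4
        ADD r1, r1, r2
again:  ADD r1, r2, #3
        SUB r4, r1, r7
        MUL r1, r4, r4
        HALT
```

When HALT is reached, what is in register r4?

8

after MOV r7, #18: r7=18
after MOV r4, #37: r4=37
after MOV r1, #-5: r1=-5
after MOV r2, #29: r2=29
after LSL r1, r4, #2: r1=37<<2=148
after ADD r4, r4, r7: r4=37+18=55
after MUL r7, r2, #17: r7=29*17=493
CMP r2, r4  (cmp 29,55)
BGT again: not taken
after XOR r7, r2, #5: r7=29^5=24
after XOR r1, r1, r4: r1=148^55=163
after ADD r1, r1, r2: r1=163+29=192
after ADD r1, r2, #3: r1=29+3=32
after SUB r4, r1, r7: r4=32-24=8
after MUL r1, r4, r4: r1=8*8=64
halt.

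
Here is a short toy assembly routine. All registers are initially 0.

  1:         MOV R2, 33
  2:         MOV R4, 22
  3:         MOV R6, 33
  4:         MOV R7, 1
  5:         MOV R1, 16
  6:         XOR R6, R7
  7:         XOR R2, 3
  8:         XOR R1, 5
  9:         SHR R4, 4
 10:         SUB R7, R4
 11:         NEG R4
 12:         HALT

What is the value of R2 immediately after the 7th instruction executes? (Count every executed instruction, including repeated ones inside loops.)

after MOV R2, 33: R2=33
after MOV R4, 22: R4=22
after MOV R6, 33: R6=33
after MOV R7, 1: R7=1
after MOV R1, 16: R1=16
after XOR R6, R7: R6=33^1=32
after XOR R2, 3: R2=33^3=34
After step 7: R2 = 34.

34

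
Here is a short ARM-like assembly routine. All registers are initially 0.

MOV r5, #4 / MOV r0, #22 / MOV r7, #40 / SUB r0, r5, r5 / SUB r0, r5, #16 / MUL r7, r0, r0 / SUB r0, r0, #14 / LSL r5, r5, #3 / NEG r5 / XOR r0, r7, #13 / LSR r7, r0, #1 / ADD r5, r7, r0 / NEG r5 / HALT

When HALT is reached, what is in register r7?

MOV r5, #4 → r5=4
MOV r0, #22 → r0=22
MOV r7, #40 → r7=40
SUB r0, r5, r5 → r0=4-4=0
SUB r0, r5, #16 → r0=4-16=-12
MUL r7, r0, r0 → r7=(-12)*(-12)=144
SUB r0, r0, #14 → r0=(-12)-14=-26
LSL r5, r5, #3 → r5=4<<3=32
NEG r5 → r5=-(32)=-32
XOR r0, r7, #13 → r0=144^13=157
LSR r7, r0, #1 → r7=157>>1=78
ADD r5, r7, r0 → r5=78+157=235
NEG r5 → r5=-(235)=-235
halt.

78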